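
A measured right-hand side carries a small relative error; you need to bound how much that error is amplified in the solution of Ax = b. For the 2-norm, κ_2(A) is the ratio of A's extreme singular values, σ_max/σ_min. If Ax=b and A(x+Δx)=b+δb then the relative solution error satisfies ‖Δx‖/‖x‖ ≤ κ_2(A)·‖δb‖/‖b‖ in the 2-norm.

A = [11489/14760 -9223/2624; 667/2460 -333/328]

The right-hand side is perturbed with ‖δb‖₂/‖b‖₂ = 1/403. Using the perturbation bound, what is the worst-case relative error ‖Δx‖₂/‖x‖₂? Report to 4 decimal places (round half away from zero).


0.2144

AᵀA = [5920525/8714304 -23324875/7746048; -23324875/7746048 92160625/6885376]; tr = 4666225/331776, det = 15625/589824
solving λ² − 4666225/331776·λ + 15625/589824 = 0 gives λ = 225/16, 625/331776
σ_max=√(225/16)=(15/4), σ_min=√(625/331776)=(25/576) → κ = 86.4000
κ_2(A)·‖δb‖/‖b‖ = 0.2144


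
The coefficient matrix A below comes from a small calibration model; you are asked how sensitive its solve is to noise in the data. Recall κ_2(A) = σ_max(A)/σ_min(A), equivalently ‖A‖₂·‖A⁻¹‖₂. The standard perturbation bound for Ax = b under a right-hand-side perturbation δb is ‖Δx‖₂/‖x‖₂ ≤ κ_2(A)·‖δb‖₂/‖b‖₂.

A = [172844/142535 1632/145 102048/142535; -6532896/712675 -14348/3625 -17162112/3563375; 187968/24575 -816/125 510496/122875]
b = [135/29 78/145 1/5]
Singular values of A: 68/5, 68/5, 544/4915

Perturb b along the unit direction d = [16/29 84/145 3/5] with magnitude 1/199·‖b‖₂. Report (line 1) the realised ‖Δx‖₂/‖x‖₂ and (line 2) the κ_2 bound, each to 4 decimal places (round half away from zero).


0.0079
0.6175

from the listed singular values, σ₁ = 68/5, σ_n = 544/4915
κ_2(A) = (68/5) / (544/4915) = 122.8750
bound on ‖Δx‖/‖x‖: κ·ε = 122.8750·1/199 = 0.6175
solve Ax = b  →  x = [-12.7422 0.2647 23.9229]
‖b‖₂ = 4.6904 and ‖x‖₂ = 27.1061
with δb = [0.0130 0.0137 0.0141], A·Δx = δb → ‖Δx‖ = 0.2130
relative error = 0.0079
so the bound overstates the realised error by a factor of ≈ 78.5949 (computed from the unrounded values)


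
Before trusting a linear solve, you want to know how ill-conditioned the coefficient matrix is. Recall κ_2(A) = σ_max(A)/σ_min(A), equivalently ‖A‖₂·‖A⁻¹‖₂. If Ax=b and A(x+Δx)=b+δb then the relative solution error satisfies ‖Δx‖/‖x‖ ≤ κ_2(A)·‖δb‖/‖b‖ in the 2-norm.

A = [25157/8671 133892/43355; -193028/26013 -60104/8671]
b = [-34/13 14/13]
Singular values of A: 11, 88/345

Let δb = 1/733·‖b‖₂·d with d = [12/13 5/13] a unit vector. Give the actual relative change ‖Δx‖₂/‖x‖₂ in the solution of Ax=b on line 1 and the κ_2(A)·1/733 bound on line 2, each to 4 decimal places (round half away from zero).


σ_max = 11, σ_min = 88/345
κ = σ_max/σ_min = 11/(88/345) = 43.1250
perturbation bound = 43.1250·1/733 = 0.0588
solve Ax = b  →  x = [5.2759 -5.8033]
‖b‖ = 2.8284, ‖x‖ = 7.8430
with δb = [0.0036 0.0015], A·Δx = δb → ‖Δx‖ = 0.0151
realised ‖Δx‖/‖x‖ = 0.0019
realised/bound (from unrounded values) ≈ 0.0328

0.0019
0.0588


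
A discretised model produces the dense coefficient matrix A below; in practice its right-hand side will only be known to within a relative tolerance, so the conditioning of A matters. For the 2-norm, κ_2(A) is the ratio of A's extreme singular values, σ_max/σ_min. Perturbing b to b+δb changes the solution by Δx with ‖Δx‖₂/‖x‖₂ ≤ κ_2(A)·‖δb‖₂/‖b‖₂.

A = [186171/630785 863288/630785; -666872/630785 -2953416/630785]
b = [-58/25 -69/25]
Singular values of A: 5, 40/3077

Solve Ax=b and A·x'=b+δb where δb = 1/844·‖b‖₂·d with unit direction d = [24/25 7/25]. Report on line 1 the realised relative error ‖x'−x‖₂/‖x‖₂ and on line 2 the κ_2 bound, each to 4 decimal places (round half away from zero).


0.0014
0.4557

largest singular value 5, smallest 40/3077
condition number: 5 ÷ (40/3077) = 384.6250
perturbation bound = 384.6250·1/844 = 0.4557
solve Ax = b  →  x = [225.2341 -50.2677]
‖b‖₂ = 3.6056 and ‖x‖₂ = 230.7753
with δb = [0.0041 0.0012], A·Δx = δb → ‖Δx‖ = 0.3286
dividing the unrounded norms, ‖Δx‖/‖x‖ = 0.0014
so the bound overstates the realised error by a factor of ≈ 320.0278 (computed from the unrounded values)


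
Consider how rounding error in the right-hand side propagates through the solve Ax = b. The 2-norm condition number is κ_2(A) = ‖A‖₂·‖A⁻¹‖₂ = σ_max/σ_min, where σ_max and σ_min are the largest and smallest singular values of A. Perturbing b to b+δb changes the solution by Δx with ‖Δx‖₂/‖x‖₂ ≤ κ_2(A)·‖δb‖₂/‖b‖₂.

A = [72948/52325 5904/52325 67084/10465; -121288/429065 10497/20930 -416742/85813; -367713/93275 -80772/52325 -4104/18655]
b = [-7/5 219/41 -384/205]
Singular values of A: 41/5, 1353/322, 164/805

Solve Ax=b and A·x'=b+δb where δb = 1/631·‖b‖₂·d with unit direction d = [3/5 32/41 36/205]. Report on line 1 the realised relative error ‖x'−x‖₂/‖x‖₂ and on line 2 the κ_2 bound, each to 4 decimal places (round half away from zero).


0.0031
0.0638

from the listed singular values, σ₁ = 41/5, σ_n = 164/805
κ_2(A) = (41/5) / (164/805) = 40.2500
bound on ‖Δx‖/‖x‖: κ·ε = 40.2500·1/631 = 0.0638
solve Ax = b  →  x = [-4.9897 13.8675 0.6227]
‖b‖₂ = 5.8310 and ‖x‖₂ = 14.7510
δb = ε·‖b‖·d = [0.0055 0.0072 0.0016]; solving A·Δx = δb gives ‖Δx‖ = 0.0454
realised ‖Δx‖/‖x‖ = 0.0031
realised/bound (from unrounded values) ≈ 0.0482


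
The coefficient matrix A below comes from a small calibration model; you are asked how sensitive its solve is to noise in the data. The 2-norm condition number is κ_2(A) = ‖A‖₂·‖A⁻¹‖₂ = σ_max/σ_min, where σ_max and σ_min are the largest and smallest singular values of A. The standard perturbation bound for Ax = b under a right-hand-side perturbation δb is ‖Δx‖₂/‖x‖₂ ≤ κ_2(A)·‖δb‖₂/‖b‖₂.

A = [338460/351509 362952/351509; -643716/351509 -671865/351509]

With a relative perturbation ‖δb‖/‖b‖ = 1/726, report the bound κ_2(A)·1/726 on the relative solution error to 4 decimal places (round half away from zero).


form AᵀA = [1830191904/427538329 1921574340/427538329; 1921574340/427538329 2017774161/427538329] with trace 4575465/508369 and determinant 1296/508369
char-poly roots: 9 and 144/508369
κ_2(A) = √(λ_max/λ_min) = √(9 / (144/508369)) = 178.2500
worst-case relative error ≤ 178.2500 × 1/726 = 0.2455

0.2455


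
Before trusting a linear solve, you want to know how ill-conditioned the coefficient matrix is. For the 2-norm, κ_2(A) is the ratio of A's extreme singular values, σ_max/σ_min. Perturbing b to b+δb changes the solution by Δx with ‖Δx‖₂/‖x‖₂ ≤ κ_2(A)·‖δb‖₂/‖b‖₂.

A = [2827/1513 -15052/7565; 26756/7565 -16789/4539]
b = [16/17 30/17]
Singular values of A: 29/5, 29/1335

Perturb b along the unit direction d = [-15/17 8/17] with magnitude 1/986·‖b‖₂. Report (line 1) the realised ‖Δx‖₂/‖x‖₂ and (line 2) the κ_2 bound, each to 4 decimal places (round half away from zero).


largest singular value 29/5, smallest 29/1335
κ = σ_max/σ_min = (29/5)/(29/1335) = 267.0000
worst-case relative error ≤ 267.0000 × 1/986 = 0.2708
solve Ax = b  →  x = [0.2378 -0.2497]
2-norm of b is 2.0000; of x, 0.3448
Δx = A⁻¹·δb where δb = 1/986·2.0000·d; ‖Δx‖ = 0.0934
dividing the unrounded norms, ‖Δx‖/‖x‖ = 0.2708
realised/bound = 1 exactly: the bound is attained for this b and d

0.2708
0.2708


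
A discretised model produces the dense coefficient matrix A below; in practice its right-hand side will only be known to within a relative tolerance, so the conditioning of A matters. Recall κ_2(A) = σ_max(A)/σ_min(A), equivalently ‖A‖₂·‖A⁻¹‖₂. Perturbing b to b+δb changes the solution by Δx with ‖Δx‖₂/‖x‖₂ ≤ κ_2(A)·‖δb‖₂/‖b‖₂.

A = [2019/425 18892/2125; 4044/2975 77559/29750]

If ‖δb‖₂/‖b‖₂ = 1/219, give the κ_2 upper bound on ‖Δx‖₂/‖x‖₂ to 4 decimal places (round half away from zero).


M = AᵀA = [345753/14161 3241326/70805; 3241326/70805 121550881/1416100]. tr(M)=540229/4900, det(M)=9/100
char-poly roots: 441/4 and 1/1225
σ_max=√(441/4)=(21/2), σ_min=√(1/1225)=(1/35) → κ = 367.5000
perturbation bound = 367.5000·1/219 = 1.6781

1.6781


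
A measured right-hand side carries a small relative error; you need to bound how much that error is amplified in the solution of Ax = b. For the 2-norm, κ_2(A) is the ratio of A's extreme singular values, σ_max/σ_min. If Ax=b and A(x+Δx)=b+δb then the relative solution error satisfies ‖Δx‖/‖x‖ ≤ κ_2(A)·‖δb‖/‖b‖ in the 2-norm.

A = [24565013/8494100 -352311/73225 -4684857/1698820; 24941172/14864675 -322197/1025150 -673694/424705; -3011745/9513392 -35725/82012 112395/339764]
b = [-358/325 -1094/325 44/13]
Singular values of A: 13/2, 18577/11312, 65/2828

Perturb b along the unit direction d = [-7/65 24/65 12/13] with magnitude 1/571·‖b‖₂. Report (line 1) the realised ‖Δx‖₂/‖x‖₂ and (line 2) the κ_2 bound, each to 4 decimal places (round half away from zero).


σ_max = 13/2, σ_min = 65/2828
condition number: (13/2) ÷ (65/2828) = 282.8000
κ_2(A)·‖δb‖/‖b‖ = 0.4953
solve Ax = b  →  x = [58.5797 -1.4570 64.3739]
‖b‖₂ = 4.8990 and ‖x‖₂ = 87.0500
δb = ε·‖b‖·d = [-0.0009 0.0032 0.0079]; solving A·Δx = δb gives ‖Δx‖ = 0.3733
realised ‖Δx‖/‖x‖ = 0.0043
realised/bound (from unrounded values) ≈ 0.0087

0.0043
0.4953


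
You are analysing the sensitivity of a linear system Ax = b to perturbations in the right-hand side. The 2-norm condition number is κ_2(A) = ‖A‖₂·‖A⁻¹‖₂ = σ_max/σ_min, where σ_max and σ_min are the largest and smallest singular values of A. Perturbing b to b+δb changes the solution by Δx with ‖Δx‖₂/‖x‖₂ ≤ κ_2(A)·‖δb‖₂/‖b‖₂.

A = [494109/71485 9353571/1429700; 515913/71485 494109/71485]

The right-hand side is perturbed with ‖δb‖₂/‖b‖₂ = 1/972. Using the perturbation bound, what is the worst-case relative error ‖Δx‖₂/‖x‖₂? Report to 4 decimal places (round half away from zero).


AᵀA = [24271578/243049 11557703619/121524500; 11557703619/121524500 220150739601/2430490000]; tr = 550376361/2890000, det = 22667121/72250000
λ_max, λ_min = (550376361/2890000 ± √302903657470851921/8352100000000)/2 = 4761/25, 4761/2890000
so κ_2 = √((4761/25) / (4761/2890000)) = 340.0000
worst-case relative error ≤ 340.0000 × 1/972 = 0.3498

0.3498


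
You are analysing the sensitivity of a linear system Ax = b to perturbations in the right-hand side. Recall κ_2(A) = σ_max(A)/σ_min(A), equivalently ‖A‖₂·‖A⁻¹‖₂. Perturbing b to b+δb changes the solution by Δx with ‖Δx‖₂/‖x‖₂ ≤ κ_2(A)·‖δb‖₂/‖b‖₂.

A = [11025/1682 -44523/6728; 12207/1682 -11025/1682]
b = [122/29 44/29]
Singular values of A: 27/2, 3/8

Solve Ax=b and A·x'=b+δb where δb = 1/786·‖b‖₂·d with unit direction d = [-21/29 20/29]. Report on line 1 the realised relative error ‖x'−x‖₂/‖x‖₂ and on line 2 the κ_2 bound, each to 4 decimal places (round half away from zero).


0.0028
0.0458

σ_max = 27/2, σ_min = 3/8
κ_2(A) = (27/2) / (3/8) = 36.0000
worst-case relative error ≤ 36.0000 × 1/786 = 0.0458
solve Ax = b  →  x = [-3.4636 -4.0664]
2-norm of b is 4.4721; of x, 5.3416
δb = ε·‖b‖·d = [-0.0041 0.0039]; solving A·Δx = δb gives ‖Δx‖ = 0.0152
realised ‖Δx‖/‖x‖ = 0.0028
tightness: 0.0028 against a bound of 0.0458 (unrounded ratio ≈ 0.0620)


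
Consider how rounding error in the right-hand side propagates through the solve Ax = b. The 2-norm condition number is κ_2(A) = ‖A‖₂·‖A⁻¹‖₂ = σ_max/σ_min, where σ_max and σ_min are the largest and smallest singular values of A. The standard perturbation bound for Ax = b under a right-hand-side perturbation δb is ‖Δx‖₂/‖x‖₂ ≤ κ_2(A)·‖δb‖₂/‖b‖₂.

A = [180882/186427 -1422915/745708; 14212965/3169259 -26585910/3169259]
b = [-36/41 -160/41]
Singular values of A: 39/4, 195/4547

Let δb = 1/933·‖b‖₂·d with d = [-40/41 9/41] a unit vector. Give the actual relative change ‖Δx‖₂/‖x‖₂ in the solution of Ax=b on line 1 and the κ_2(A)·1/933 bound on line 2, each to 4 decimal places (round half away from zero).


0.2437
0.2437

from the listed singular values, σ₁ = 39/4, σ_n = 195/4547
condition number: (39/4) ÷ (195/4547) = 227.3500
worst-case relative error ≤ 227.3500 × 1/933 = 0.2437
solve Ax = b  →  x = [-0.1931 0.3620]
2-norm of b is 4.0000; of x, 0.4103
Δx = A⁻¹·δb where δb = 1/933·4.0000·d; ‖Δx‖ = 0.1000
relative error = 0.2437
tightness: 0.2437 against a bound of 0.2437; the bound is attained (ratio 1)


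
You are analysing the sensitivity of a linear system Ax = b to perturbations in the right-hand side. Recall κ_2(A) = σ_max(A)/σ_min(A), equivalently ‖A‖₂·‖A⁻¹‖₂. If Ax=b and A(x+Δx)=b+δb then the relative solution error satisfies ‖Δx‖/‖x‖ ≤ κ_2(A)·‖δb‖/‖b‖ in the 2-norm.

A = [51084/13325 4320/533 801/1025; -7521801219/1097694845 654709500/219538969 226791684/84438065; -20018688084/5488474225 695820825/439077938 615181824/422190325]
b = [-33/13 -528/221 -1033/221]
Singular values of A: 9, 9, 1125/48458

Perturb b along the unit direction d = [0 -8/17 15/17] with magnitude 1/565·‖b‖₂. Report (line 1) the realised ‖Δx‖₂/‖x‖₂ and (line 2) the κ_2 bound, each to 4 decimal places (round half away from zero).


0.0034
0.6861

largest singular value 9, smallest 1125/48458
condition number: 9 ÷ (1125/48458) = 387.6640
perturbation bound = 387.6640·1/565 = 0.6861
solve Ax = b  →  x = [-35.0068 27.9321 -121.2138]
‖b‖₂ = 5.8310 and ‖x‖₂ = 129.2225
re-solving with b+δb shifts x by Δx of norm 0.4445
relative error = 0.0034
realised/bound (from unrounded values) ≈ 0.0050


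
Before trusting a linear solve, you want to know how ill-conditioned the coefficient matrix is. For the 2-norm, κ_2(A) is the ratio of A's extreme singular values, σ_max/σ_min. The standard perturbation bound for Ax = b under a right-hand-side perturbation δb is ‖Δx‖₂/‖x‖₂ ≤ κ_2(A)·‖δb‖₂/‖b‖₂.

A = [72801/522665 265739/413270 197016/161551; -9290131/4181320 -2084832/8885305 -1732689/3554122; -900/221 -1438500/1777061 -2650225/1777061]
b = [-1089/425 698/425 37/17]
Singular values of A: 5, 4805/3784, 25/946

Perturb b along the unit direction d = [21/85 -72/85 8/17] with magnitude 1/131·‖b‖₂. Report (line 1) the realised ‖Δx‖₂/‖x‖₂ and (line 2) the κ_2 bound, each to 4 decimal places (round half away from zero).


0.0285
1.4443

from the listed singular values, σ₁ = 5, σ_n = 25/946
κ = σ_max/σ_min = 5/(25/946) = 189.2000
perturbation bound = 189.2000·1/131 = 1.4443
solve Ax = b  →  x = [0.0519 32.5955 -19.2935]
‖b‖₂ = 3.7417 and ‖x‖₂ = 37.8775
re-solving with b+δb shifts x by Δx of norm 1.0808
dividing the unrounded norms, ‖Δx‖/‖x‖ = 0.0285
tightness: 0.0285 against a bound of 1.4443 (unrounded ratio ≈ 0.0198)


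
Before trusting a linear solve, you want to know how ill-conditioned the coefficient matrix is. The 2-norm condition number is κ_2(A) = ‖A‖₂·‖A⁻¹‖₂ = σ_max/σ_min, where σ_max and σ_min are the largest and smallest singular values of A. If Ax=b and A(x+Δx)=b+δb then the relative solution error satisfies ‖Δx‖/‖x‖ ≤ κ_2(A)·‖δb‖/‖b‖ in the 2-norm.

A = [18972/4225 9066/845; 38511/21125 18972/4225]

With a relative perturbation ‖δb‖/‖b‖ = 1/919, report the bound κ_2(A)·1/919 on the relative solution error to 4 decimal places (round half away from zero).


0.2856

AᵀA = [62020809/2640625 29767068/528125; 29767068/528125 14288436/105625]; tr = 2480661/15625, det = 142884/390625
solving λ² − 2480661/15625·λ + 142884/390625 = 0 gives λ = 3969/25, 36/15625
σ_max=√(3969/25)=(63/5), σ_min=√(36/15625)=(6/125) → κ = 262.5000
perturbation bound = 262.5000·1/919 = 0.2856


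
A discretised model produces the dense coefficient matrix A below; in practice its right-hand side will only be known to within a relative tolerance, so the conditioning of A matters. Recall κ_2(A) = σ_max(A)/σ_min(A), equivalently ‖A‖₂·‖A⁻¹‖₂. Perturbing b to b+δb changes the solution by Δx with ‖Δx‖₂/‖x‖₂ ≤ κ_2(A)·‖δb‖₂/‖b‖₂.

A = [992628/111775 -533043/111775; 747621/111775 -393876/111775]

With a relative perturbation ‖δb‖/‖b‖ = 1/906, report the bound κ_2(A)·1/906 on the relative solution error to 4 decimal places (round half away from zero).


M = AᵀA = [61769900241/499746025 -6588667008/99949205; -6588667008/99949205 17570925729/499746025]. tr(M)=54907146/345845, det(M)=15752961/43230625
eigenvalues of AᵀA: λ = (tr ± √(tr²−4·det))/2 = 3969/25, 3969/1729225
κ_2(A) = √(λ_max/λ_min) = √((3969/25) / (3969/1729225)) = 263.0000
perturbation bound = 263.0000·1/906 = 0.2903

0.2903


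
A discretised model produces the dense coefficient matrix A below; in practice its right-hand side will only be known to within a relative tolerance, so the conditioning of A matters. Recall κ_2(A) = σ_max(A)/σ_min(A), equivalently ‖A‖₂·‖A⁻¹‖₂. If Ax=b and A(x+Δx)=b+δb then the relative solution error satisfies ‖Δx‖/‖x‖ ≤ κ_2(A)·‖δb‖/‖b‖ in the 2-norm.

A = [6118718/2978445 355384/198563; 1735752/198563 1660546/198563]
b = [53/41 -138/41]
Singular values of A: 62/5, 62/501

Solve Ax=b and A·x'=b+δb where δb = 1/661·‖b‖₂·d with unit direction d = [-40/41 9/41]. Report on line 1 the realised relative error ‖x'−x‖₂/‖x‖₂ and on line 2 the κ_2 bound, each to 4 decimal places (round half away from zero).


0.0027
0.1516

σ_max = 62/5, σ_min = 62/501
κ = σ_max/σ_min = (62/5)/(62/501) = 100.2000
bound on ‖Δx‖/‖x‖: κ·ε = 100.2000·1/661 = 0.1516
solve Ax = b  →  x = [10.9705 -11.8699]
‖b‖₂ = 3.6056 and ‖x‖₂ = 16.1631
Δx = A⁻¹·δb where δb = 1/661·3.6056·d; ‖Δx‖ = 0.0441
dividing the unrounded norms, ‖Δx‖/‖x‖ = 0.0027
tightness: 0.0027 against a bound of 0.1516 (unrounded ratio ≈ 0.0180)


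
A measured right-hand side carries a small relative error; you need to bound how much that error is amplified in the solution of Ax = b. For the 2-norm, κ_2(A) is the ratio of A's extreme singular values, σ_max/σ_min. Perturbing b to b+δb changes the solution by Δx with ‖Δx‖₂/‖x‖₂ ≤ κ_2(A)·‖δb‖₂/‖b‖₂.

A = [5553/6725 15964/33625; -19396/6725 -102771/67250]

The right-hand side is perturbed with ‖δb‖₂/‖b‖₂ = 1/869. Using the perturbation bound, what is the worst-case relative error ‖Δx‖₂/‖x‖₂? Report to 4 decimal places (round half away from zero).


0.1238

form AᵀA = [651265/72361 1736514/361805; 1736514/361805 18530041/7236100] with trace 83656541/7236100 and determinant 83521/7236100
solving λ² − 83656541/7236100·λ + 83521/7236100 = 0 gives λ = 289/25, 289/289444
σ_max=√(289/25)=(17/5), σ_min=√(289/289444)=(17/538) → κ = 107.6000
bound on ‖Δx‖/‖x‖: κ·ε = 107.6000·1/869 = 0.1238


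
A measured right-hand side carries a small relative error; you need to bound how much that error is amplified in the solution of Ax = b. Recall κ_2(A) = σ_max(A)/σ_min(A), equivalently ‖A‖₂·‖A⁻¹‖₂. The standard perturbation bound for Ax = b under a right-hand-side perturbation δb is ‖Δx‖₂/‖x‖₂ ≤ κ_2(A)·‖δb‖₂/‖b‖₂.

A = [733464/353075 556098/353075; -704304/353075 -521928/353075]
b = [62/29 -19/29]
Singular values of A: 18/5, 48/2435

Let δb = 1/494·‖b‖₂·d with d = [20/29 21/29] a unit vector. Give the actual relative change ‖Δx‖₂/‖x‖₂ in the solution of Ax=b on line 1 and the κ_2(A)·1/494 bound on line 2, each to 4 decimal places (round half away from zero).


0.0045
0.3697

σ_max = 18/5, σ_min = 48/2435
condition number: (18/5) ÷ (48/2435) = 182.6250
perturbation bound = 182.6250·1/494 = 0.3697
solve Ax = b  →  x = [-29.9931 40.9167]
‖b‖ = 2.2361, ‖x‖ = 50.7322
Δx = A⁻¹·δb where δb = 1/494·2.2361·d; ‖Δx‖ = 0.2296
realised ‖Δx‖/‖x‖ = 0.0045
so the bound overstates the realised error by a factor of ≈ 81.6773 (computed from the unrounded values)


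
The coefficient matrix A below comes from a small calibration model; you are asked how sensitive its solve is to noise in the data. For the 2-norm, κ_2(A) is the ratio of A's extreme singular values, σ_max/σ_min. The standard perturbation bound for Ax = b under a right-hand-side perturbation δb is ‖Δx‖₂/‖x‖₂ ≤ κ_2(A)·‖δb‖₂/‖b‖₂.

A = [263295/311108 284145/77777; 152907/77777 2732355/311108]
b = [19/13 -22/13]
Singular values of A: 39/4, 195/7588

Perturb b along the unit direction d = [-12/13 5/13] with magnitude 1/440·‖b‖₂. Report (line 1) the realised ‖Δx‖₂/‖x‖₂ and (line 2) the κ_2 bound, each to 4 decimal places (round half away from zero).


σ_max = 39/4, σ_min = 195/7588
condition number: (39/4) ÷ (195/7588) = 379.4000
perturbation bound = 379.4000·1/440 = 0.8623
solve Ax = b  →  x = [75.9049 -17.1837]
‖b‖₂ = 2.2361 and ‖x‖₂ = 77.8257
re-solving with b+δb shifts x by Δx of norm 0.1978
realised ‖Δx‖/‖x‖ = 0.0025
tightness: 0.0025 against a bound of 0.8623 (unrounded ratio ≈ 0.0029)

0.0025
0.8623


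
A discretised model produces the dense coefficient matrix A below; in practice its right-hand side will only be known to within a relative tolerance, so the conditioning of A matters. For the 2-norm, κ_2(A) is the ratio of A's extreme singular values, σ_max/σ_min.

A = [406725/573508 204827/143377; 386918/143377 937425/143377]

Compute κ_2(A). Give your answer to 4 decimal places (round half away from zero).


AᵀA = [117179053/15051088 70202475/3762772; 70202475/3762772 42132418/940693]; tr = 60869057/1157776, det = 707281/1157776
solving λ² − 60869057/1157776·λ + 707281/1157776 = 0 gives λ = 841/16, 841/72361
so κ_2 = √((841/16) / (841/72361)) = 67.2500

67.2500


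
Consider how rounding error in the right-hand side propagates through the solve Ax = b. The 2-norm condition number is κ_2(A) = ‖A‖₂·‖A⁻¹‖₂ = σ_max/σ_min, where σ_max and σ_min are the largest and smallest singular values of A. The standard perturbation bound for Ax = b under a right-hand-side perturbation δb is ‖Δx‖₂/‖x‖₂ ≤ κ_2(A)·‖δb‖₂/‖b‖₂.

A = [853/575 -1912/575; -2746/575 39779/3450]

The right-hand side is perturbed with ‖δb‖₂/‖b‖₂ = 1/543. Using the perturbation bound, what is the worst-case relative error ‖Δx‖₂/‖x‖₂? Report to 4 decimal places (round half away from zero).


0.2541

form AᵀA = [13229/529 -95215/1587; -95215/1587 2742361/19044] with trace 3218605/19044 and determinant 28561/19044
char-poly roots: 169 and 169/19044
so κ_2 = √(169 / (169/19044)) = 138.0000
perturbation bound = 138.0000·1/543 = 0.2541


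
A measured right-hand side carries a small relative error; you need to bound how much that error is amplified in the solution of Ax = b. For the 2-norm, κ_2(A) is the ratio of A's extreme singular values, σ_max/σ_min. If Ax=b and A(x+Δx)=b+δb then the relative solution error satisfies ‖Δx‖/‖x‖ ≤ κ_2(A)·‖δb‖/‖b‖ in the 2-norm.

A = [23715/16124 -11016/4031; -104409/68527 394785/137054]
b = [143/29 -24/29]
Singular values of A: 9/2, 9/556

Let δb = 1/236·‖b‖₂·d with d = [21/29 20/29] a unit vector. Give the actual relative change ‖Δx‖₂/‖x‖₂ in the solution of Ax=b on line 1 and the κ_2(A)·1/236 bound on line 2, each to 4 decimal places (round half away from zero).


0.0071
1.1780

σ_max = 9/2, σ_min = 9/556
condition number: (9/2) ÷ (9/556) = 278.0000
worst-case relative error ≤ 278.0000 × 1/236 = 1.1780
solve Ax = b  →  x = [163.9477 86.4314]
‖b‖₂ = 5.0000 and ‖x‖₂ = 185.3355
δb = ε·‖b‖·d = [0.0153 0.0146]; solving A·Δx = δb gives ‖Δx‖ = 1.3089
realised ‖Δx‖/‖x‖ = 0.0071
so the bound overstates the realised error by a factor of ≈ 166.8019 (computed from the unrounded values)


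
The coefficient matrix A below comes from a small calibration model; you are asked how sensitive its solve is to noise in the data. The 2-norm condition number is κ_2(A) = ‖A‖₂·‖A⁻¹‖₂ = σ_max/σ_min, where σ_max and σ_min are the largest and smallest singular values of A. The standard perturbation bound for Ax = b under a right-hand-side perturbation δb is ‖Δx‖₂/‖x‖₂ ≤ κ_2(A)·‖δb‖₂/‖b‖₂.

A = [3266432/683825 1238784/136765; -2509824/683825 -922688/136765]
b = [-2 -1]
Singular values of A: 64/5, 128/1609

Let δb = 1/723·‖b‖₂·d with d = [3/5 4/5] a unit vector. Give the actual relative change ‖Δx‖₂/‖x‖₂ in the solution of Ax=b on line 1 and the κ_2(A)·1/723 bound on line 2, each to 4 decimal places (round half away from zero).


0.0015
0.2225

from the listed singular values, σ₁ = 64/5, σ_n = 128/1609
κ = σ_max/σ_min = (64/5)/(128/1609) = 160.9000
κ_2(A)·‖δb‖/‖b‖ = 0.2225
solve Ax = b  →  x = [22.1461 -11.8998]
‖b‖₂ = 2.2361 and ‖x‖₂ = 25.1407
with δb = [0.0019 0.0025], A·Δx = δb → ‖Δx‖ = 0.0389
realised ‖Δx‖/‖x‖ = 0.0015
tightness: 0.0015 against a bound of 0.2225 (unrounded ratio ≈ 0.0069)


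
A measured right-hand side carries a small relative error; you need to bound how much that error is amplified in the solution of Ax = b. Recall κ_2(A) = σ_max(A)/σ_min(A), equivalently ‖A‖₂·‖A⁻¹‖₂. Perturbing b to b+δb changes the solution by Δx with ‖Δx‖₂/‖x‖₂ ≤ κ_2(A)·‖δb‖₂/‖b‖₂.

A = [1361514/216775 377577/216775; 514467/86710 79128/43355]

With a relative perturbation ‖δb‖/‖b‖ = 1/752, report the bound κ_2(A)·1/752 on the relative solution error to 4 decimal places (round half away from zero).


0.0954

M = AᵀA = [16684647849/223502500 1216332558/55875625; 1216332558/55875625 355642569/55875625]. tr(M)=28971549/357604, det(M)=455625/357604
char-poly roots: 81 and 5625/357604
σ_max=√81=9, σ_min=√(5625/357604)=(75/598) → κ = 71.7600
worst-case relative error ≤ 71.7600 × 1/752 = 0.0954


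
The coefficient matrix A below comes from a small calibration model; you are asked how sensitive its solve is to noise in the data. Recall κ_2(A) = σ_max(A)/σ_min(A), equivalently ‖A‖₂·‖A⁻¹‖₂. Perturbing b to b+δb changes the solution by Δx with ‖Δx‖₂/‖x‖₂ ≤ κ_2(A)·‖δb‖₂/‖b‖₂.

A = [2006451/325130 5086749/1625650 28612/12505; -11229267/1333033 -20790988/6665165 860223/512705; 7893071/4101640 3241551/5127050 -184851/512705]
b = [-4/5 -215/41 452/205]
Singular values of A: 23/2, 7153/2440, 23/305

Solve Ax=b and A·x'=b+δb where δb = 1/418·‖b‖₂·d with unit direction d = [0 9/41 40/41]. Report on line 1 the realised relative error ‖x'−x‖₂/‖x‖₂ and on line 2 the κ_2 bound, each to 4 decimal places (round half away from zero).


0.0137
0.3648

largest singular value 23/2, smallest 23/305
κ_2(A) = (23/2) / (23/305) = 152.5000
bound on ‖Δx‖/‖x‖: κ·ε = 152.5000·1/418 = 0.3648
solve Ax = b  →  x = [5.4122 -12.0849 1.5797]
‖b‖ = 5.7446, ‖x‖ = 13.3354
re-solving with b+δb shifts x by Δx of norm 0.1822
relative error = 0.0137
so the bound overstates the realised error by a factor of ≈ 26.6961 (computed from the unrounded values)


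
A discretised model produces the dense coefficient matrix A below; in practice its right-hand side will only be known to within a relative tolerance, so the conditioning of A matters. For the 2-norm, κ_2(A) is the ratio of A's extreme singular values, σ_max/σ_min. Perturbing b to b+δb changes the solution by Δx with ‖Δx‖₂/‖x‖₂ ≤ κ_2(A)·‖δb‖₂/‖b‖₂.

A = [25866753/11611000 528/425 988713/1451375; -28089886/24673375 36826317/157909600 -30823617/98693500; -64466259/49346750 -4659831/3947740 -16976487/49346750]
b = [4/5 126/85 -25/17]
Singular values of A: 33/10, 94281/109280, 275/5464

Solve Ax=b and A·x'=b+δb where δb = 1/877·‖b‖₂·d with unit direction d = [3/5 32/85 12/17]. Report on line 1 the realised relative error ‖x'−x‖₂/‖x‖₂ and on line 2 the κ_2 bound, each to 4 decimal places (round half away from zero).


0.0217
0.0748

largest singular value 33/10, smallest 275/5464
κ_2(A) = (33/10) / (275/5464) = 65.5680
worst-case relative error ≤ 65.5680 × 1/877 = 0.0748
solve Ax = b  →  x = [-0.7906 2.1881 -0.2306]
2-norm of b is 2.2361; of x, 2.3379
with δb = [0.0015 0.0010 0.0018], A·Δx = δb → ‖Δx‖ = 0.0507
realised ‖Δx‖/‖x‖ = 0.0217
tightness: 0.0217 against a bound of 0.0748 (unrounded ratio ≈ 0.2898)


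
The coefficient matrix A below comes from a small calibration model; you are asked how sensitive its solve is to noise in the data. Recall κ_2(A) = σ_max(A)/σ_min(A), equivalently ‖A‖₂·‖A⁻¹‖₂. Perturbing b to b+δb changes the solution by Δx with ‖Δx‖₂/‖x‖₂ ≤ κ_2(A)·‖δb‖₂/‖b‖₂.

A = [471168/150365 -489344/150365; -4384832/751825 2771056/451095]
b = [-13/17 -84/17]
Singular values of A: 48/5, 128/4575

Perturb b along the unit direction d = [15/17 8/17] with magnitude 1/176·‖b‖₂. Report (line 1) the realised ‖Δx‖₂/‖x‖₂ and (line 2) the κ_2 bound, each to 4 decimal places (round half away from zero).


0.0095
1.9496

σ_max = 48/5, σ_min = 128/4575
κ_2(A) = (48/5) / (128/4575) = 343.1250
κ_2(A)·‖δb‖/‖b‖ = 1.9496
solve Ax = b  →  x = [-77.3595 -74.2511]
2-norm of b is 5.0000; of x, 107.2274
re-solving with b+δb shifts x by Δx of norm 1.0154
dividing the unrounded norms, ‖Δx‖/‖x‖ = 0.0095
so the bound overstates the realised error by a factor of ≈ 205.8766 (computed from the unrounded values)


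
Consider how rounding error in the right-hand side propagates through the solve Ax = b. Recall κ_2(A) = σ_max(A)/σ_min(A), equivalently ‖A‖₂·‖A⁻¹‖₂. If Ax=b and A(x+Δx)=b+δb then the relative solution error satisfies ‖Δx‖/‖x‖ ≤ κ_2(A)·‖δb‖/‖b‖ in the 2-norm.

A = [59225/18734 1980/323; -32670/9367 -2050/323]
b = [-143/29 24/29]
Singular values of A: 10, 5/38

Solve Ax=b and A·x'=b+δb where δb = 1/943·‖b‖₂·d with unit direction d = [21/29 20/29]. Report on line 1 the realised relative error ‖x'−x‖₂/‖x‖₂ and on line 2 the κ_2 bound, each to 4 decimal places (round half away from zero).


from the listed singular values, σ₁ = 10, σ_n = 5/38
condition number: 10 ÷ (5/38) = 76.0000
worst-case relative error ≤ 76.0000 × 1/943 = 0.0806
solve Ax = b  →  x = [19.9294 -11.0824]
‖b‖ = 5.0000, ‖x‖ = 22.8035
re-solving with b+δb shifts x by Δx of norm 0.0403
realised ‖Δx‖/‖x‖ = 0.0018
so the bound overstates the realised error by a factor of ≈ 45.6070 (computed from the unrounded values)

0.0018
0.0806


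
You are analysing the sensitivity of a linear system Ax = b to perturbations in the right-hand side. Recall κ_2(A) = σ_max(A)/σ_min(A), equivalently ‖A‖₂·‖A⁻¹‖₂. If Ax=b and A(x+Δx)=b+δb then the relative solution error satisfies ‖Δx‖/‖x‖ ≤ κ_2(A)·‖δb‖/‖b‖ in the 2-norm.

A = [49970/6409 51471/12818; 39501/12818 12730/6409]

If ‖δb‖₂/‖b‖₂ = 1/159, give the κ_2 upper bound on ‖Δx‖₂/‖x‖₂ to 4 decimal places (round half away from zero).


0.1824

M = AᵀA = [68333329/972196 9097200/243049; 9097200/243049 19511689/972196]. tr(M)=151981/1682, det(M)=130321/13456
char-poly roots: 361/4 and 361/3364
so κ_2 = √((361/4) / (361/3364)) = 29.0000
κ_2(A)·‖δb‖/‖b‖ = 0.1824


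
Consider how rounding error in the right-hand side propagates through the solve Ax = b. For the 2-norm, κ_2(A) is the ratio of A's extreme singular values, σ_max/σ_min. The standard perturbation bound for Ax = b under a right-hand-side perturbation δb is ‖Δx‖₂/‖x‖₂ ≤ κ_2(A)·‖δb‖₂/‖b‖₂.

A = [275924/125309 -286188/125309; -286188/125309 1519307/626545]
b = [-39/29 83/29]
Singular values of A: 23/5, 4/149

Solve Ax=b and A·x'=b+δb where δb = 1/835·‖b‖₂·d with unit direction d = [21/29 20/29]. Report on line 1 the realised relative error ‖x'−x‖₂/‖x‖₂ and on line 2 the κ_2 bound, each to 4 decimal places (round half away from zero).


0.0038
0.2052

largest singular value 23/5, smallest 4/149
κ = σ_max/σ_min = (23/5)/(4/149) = 171.3500
perturbation bound = 171.3500·1/835 = 0.2052
solve Ax = b  →  x = [26.5244 26.1619]
‖b‖₂ = 3.1623 and ‖x‖₂ = 37.2557
δb = ε·‖b‖·d = [0.0027 0.0026]; solving A·Δx = δb gives ‖Δx‖ = 0.1411
relative error = 0.0038
realised/bound (from unrounded values) ≈ 0.0185


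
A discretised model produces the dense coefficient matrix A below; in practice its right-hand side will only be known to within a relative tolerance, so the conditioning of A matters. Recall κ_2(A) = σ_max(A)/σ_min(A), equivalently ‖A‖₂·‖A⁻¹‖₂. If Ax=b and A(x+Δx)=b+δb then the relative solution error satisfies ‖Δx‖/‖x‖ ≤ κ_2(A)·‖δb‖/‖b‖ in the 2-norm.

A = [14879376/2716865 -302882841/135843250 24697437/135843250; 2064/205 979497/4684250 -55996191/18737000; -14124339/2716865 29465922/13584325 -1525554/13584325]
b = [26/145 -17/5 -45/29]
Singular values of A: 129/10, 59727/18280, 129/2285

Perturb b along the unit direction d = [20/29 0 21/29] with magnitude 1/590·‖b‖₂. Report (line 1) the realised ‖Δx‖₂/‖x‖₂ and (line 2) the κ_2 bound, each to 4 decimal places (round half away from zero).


largest singular value 129/10, smallest 129/2285
κ_2(A) = (129/10) / (129/2285) = 228.5000
bound on ‖Δx‖/‖x‖: κ·ε = 228.5000·1/590 = 0.3873
solve Ax = b  →  x = [-4.0395 -11.0828 -13.2468]
‖b‖₂ = 3.7417 and ‖x‖₂ = 17.7376
re-solving with b+δb shifts x by Δx of norm 0.1123
relative error = 0.0063
so the bound overstates the realised error by a factor of ≈ 61.1535 (computed from the unrounded values)

0.0063
0.3873


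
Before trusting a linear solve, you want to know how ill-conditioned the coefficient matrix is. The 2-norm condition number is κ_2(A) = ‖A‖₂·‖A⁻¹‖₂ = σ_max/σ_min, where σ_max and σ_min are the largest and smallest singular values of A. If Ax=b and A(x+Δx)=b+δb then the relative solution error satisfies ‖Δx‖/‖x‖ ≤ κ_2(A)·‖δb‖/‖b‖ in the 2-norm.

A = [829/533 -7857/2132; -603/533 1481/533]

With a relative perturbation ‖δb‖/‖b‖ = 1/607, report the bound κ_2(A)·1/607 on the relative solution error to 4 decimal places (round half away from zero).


0.2702

form AᵀA = [1050850/284089 -10085625/1136356; -10085625/1136356 96826225/4545424] with trace 672425/26896 and determinant 625/26896
eigenvalues of AᵀA: λ = (tr ± √(tr²−4·det))/2 = 25, 25/26896
κ = σ_max/σ_min = 5/(5/164) = 164.0000
worst-case relative error ≤ 164.0000 × 1/607 = 0.2702


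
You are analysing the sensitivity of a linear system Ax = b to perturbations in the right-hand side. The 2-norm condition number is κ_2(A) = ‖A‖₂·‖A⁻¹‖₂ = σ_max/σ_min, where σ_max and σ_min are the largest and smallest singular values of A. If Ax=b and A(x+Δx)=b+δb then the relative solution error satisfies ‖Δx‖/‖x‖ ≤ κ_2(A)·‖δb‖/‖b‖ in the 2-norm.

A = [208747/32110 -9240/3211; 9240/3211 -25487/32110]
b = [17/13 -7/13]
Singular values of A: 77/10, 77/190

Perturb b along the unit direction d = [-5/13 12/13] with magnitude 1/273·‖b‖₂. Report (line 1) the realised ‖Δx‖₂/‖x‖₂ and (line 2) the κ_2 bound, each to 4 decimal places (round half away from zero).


σ_max = 77/10, σ_min = 77/190
condition number: (77/10) ÷ (77/190) = 19.0000
κ_2(A)·‖δb‖/‖b‖ = 0.0696
solve Ax = b  →  x = [-0.8292 -2.3277]
‖b‖₂ = 1.4142 and ‖x‖₂ = 2.4709
Δx = A⁻¹·δb where δb = 1/273·1.4142·d; ‖Δx‖ = 0.0128
realised ‖Δx‖/‖x‖ = 0.0052
realised/bound (from unrounded values) ≈ 0.0743

0.0052
0.0696


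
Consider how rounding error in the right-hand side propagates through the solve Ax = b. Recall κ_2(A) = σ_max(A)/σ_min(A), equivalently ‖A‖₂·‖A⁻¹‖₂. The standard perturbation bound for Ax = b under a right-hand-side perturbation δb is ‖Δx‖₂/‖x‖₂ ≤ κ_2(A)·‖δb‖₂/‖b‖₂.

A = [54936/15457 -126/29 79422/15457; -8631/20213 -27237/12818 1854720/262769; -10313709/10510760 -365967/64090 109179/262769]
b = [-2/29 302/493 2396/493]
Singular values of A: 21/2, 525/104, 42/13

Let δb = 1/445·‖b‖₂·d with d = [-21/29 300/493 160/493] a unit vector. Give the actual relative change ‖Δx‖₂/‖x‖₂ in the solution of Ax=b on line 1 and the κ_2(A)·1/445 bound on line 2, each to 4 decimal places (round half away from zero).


largest singular value 21/2, smallest 42/13
κ = σ_max/σ_min = (21/2)/(42/13) = 3.2500
κ_2(A)·‖δb‖/‖b‖ = 0.0073
solve Ax = b  →  x = [-0.6749 -0.7482 -0.1793]
‖b‖ = 4.8990, ‖x‖ = 1.0234
Δx = A⁻¹·δb where δb = 1/445·4.8990·d; ‖Δx‖ = 0.0034
realised ‖Δx‖/‖x‖ = 0.0033
realised/bound (from unrounded values) ≈ 0.4559

0.0033
0.0073


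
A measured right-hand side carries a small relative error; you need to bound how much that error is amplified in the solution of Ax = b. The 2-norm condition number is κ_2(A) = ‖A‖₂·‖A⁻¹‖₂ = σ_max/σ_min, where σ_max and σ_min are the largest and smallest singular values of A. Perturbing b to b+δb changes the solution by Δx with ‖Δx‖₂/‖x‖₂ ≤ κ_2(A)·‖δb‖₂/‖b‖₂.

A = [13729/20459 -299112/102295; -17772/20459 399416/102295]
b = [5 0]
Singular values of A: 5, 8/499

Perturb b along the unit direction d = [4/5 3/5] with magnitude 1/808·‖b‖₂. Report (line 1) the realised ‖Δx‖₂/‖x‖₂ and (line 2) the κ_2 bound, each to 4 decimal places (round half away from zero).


0.0015
0.3860

from the listed singular values, σ₁ = 5, σ_n = 8/499
κ_2(A) = 5 / (8/499) = 311.8750
κ_2(A)·‖δb‖/‖b‖ = 0.3860
solve Ax = b  →  x = [243.5463 54.1829]
‖b‖₂ = 5.0000 and ‖x‖₂ = 249.5007
Δx = A⁻¹·δb where δb = 1/808·5.0000·d; ‖Δx‖ = 0.3860
relative error = 0.0015
tightness: 0.0015 against a bound of 0.3860 (unrounded ratio ≈ 0.0040)


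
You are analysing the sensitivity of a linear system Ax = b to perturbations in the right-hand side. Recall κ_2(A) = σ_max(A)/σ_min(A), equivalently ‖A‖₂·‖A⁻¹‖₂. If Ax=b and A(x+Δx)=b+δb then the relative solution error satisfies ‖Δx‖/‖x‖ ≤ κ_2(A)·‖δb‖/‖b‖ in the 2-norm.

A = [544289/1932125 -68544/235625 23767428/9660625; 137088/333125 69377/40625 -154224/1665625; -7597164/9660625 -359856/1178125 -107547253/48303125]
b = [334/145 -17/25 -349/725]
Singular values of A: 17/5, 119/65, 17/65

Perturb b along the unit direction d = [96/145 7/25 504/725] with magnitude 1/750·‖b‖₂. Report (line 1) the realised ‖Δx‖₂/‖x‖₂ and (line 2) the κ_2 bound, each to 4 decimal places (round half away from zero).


0.0032
0.0173

largest singular value 17/5, smallest 17/65
κ = σ_max/σ_min = (17/5)/(17/65) = 13.0000
κ_2(A)·‖δb‖/‖b‖ = 0.0173
solve Ax = b  →  x = [-3.6011 0.5462 1.4132]
‖b‖₂ = 2.4495 and ‖x‖₂ = 3.9069
Δx = A⁻¹·δb where δb = 1/750·2.4495·d; ‖Δx‖ = 0.0125
relative error = 0.0032
realised/bound (from unrounded values) ≈ 0.1844


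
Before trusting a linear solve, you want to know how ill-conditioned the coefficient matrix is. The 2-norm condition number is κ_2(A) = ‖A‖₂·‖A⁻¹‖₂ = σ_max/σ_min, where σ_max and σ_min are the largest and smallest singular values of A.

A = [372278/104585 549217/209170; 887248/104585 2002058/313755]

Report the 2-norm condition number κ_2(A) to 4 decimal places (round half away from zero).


301.6875

form AᵀA = [5478106052/64722025 12325527017/194166075; 12325527017/194166075 110933128753/2329992900] with trace 12325797865/93199716 and determinant 4477456/23299929
eigenvalues of AᵀA: λ = (tr ± √(tr²−4·det))/2 = 529/4, 33856/23299929
κ = σ_max/σ_min = (23/2)/(184/4827) = 301.6875
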